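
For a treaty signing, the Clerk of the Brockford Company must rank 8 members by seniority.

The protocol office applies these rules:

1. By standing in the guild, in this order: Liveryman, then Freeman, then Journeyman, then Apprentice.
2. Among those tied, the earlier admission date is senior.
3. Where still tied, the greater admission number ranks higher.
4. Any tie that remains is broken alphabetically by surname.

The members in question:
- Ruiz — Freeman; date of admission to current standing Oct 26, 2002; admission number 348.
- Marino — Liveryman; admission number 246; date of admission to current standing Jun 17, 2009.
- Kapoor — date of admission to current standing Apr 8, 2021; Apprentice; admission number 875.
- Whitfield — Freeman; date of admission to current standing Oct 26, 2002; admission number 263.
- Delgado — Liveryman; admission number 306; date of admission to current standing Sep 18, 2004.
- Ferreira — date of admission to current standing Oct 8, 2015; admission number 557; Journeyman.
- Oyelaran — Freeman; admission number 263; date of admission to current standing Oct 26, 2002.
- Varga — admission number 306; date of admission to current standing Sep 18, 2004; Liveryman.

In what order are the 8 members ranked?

Delgado, Varga, Marino, Ruiz, Oyelaran, Whitfield, Ferreira, Kapoor

By standing in the guild: Delgado, Varga and Marino (Liveryman); then Ruiz, Oyelaran and Whitfield (Freeman); then Ferreira (Journeyman); then Kapoor (Apprentice).
Among Delgado, Varga and Marino, by date of admission to current standing (earlier first): Delgado and Varga (Sep 18, 2004) before Marino (Jun 17, 2009).
Delgado and Varga both have admission number 306, so the next rule applies.
Among Delgado and Varga, alphabetically by surname: Delgado before Varga.
Ruiz, Oyelaran and Whitfield all have date of admission to current standing Oct 26, 2002, so the next rule applies.
Among Ruiz, Oyelaran and Whitfield, by admission number (higher first): Ruiz (348) before Oyelaran and Whitfield (263).
Among Oyelaran and Whitfield, alphabetically by surname: Oyelaran before Whitfield.
Full order: Delgado, Varga, Marino, Ruiz, Oyelaran, Whitfield, Ferreira, Kapoor.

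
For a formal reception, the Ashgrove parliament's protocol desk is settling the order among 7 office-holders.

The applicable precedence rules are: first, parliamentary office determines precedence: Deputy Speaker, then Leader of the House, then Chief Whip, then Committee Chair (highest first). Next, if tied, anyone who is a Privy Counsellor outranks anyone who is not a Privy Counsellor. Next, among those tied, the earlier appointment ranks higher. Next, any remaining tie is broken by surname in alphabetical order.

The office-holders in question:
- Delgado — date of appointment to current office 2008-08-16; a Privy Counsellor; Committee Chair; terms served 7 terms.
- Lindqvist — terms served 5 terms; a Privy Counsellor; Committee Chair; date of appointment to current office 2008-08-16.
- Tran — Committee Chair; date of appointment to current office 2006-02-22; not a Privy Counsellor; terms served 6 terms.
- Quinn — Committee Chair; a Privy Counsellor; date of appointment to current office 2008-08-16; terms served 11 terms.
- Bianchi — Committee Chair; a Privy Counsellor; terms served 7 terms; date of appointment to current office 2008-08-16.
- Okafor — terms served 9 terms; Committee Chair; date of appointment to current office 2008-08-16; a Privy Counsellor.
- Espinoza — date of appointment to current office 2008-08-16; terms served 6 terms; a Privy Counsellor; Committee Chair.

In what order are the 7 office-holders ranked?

Bianchi, Delgado, Espinoza, Lindqvist, Okafor, Quinn, Tran

By parliamentary office: Bianchi, Delgado, Espinoza, Lindqvist, Okafor, Quinn and Tran (Committee Chair).
Among Bianchi, Delgado, Espinoza, Lindqvist, Okafor, Quinn and Tran, a Privy Counsellor before not a Privy Counsellor: Bianchi, Delgado, Espinoza, Lindqvist, Okafor and Quinn (a Privy Counsellor) before Tran (not a Privy Counsellor).
Bianchi, Delgado, Espinoza, Lindqvist, Okafor and Quinn all have date of appointment to current office 2008-08-16, so the next rule applies.
Among Bianchi, Delgado, Espinoza, Lindqvist, Okafor and Quinn, alphabetically by surname: Bianchi before Delgado before Espinoza before Lindqvist before Okafor before Quinn.
Full order: Bianchi, Delgado, Espinoza, Lindqvist, Okafor, Quinn, Tran.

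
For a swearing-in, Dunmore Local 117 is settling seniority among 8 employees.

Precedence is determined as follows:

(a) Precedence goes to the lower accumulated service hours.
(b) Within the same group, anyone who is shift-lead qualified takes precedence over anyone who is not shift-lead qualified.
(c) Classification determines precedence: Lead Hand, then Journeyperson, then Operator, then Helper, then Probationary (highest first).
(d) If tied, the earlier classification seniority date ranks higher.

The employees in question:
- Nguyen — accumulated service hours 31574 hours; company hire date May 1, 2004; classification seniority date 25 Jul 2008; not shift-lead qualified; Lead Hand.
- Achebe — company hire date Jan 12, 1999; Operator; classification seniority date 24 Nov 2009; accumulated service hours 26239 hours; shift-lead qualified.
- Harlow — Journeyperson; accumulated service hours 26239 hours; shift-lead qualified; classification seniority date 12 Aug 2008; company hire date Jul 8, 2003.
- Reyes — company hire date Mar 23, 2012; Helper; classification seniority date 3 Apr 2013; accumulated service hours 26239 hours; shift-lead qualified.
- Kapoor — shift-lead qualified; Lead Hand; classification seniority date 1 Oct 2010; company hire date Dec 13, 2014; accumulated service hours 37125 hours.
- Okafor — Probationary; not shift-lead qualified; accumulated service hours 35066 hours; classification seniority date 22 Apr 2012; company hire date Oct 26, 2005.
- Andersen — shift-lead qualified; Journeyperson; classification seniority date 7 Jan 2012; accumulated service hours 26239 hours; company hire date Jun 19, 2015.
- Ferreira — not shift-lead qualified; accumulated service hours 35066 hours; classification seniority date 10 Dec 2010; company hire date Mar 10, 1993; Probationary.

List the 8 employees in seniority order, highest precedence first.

By accumulated service hours (lower first): Harlow, Andersen, Achebe and Reyes (each 26239 hours); then Nguyen (31574 hours); then Ferreira and Okafor (both 35066 hours); then Kapoor (37125 hours).
Harlow, Andersen, Achebe and Reyes are each shift-lead qualified, so the next rule applies.
Among Harlow, Andersen, Achebe and Reyes, by classification: Harlow and Andersen (Journeyperson) before Achebe (Operator) before Reyes (Helper).
Among Harlow and Andersen, by classification seniority date (earlier first): Harlow (12 Aug 2008) before Andersen (7 Jan 2012).
Ferreira and Okafor are each not shift-lead qualified, so the next rule applies.
Ferreira and Okafor are each Probationary, so the next rule applies.
Among Ferreira and Okafor, by classification seniority date (earlier first): Ferreira (10 Dec 2010) before Okafor (22 Apr 2012).
Full order: Harlow, Andersen, Achebe, Reyes, Nguyen, Ferreira, Okafor, Kapoor.

Harlow, Andersen, Achebe, Reyes, Nguyen, Ferreira, Okafor, Kapoor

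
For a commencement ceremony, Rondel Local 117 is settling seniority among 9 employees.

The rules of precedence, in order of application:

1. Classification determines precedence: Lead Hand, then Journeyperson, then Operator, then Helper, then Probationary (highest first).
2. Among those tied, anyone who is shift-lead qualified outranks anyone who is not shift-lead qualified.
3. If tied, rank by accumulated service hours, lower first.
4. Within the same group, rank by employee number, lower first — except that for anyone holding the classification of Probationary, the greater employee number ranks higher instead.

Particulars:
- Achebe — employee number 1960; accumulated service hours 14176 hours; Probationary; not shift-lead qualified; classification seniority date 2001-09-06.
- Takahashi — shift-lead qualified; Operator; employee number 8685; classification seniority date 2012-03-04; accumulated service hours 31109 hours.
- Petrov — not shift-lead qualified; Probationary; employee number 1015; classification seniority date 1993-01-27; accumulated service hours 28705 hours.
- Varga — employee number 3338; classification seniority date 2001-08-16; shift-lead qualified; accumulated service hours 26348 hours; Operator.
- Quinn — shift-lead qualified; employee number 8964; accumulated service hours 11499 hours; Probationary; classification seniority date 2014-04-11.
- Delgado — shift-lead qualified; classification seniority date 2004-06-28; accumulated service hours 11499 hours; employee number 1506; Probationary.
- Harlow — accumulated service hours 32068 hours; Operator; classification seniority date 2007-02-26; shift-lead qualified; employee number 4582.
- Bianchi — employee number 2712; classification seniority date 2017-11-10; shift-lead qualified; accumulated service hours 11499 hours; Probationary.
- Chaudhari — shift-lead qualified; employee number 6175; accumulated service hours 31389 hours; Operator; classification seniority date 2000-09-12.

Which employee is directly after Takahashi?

By classification: Varga, Takahashi, Chaudhari and Harlow (Operator); then Quinn, Bianchi, Delgado, Achebe and Petrov (Probationary).
Varga, Takahashi, Chaudhari and Harlow are each shift-lead qualified, so the next rule applies.
Among Varga, Takahashi, Chaudhari and Harlow, by accumulated service hours (lower first): Varga (26348 hours) before Takahashi (31109 hours) before Chaudhari (31389 hours) before Harlow (32068 hours).
Among Quinn, Bianchi, Delgado, Achebe and Petrov, shift-lead qualified before not shift-lead qualified: Quinn, Bianchi and Delgado (shift-lead qualified) before Achebe and Petrov (not shift-lead qualified).
Quinn, Bianchi and Delgado all have accumulated service hours 11499 hours, so the next rule applies.
Among Quinn, Bianchi and Delgado, by employee number (higher first) (reversed rule for this group): Quinn (8964) before Bianchi (2712) before Delgado (1506).
Among Achebe and Petrov, by accumulated service hours (lower first): Achebe (14176 hours) before Petrov (28705 hours).
Order: Varga, Takahashi, Chaudhari, Harlow, Quinn, Bianchi, Delgado, Achebe, Petrov.

Chaudhari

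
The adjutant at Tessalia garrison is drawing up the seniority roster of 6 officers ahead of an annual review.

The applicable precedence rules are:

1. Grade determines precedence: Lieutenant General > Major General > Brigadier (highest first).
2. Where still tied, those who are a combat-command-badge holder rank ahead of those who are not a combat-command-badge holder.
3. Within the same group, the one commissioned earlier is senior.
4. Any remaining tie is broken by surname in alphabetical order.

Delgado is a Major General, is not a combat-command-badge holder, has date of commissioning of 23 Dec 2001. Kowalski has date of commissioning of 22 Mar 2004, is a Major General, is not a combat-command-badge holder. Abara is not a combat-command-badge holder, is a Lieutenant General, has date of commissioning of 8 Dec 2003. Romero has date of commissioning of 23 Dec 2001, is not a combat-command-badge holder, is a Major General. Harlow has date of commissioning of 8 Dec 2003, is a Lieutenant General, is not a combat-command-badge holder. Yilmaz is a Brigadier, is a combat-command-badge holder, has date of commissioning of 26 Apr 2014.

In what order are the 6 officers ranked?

By grade: Abara and Harlow (Lieutenant General); then Delgado, Romero and Kowalski (Major General); then Yilmaz (Brigadier).
Abara and Harlow are each not a combat-command-badge holder, so the next rule applies.
Abara and Harlow both have date of commissioning 8 Dec 2003, so the next rule applies.
Among Abara and Harlow, alphabetically by surname: Abara before Harlow.
Delgado, Romero and Kowalski are each not a combat-command-badge holder, so the next rule applies.
Among Delgado, Romero and Kowalski, by date of commissioning (earlier first): Delgado and Romero (23 Dec 2001) before Kowalski (22 Mar 2004).
Among Delgado and Romero, alphabetically by surname: Delgado before Romero.
Full order: Abara, Harlow, Delgado, Romero, Kowalski, Yilmaz.

Abara, Harlow, Delgado, Romero, Kowalski, Yilmaz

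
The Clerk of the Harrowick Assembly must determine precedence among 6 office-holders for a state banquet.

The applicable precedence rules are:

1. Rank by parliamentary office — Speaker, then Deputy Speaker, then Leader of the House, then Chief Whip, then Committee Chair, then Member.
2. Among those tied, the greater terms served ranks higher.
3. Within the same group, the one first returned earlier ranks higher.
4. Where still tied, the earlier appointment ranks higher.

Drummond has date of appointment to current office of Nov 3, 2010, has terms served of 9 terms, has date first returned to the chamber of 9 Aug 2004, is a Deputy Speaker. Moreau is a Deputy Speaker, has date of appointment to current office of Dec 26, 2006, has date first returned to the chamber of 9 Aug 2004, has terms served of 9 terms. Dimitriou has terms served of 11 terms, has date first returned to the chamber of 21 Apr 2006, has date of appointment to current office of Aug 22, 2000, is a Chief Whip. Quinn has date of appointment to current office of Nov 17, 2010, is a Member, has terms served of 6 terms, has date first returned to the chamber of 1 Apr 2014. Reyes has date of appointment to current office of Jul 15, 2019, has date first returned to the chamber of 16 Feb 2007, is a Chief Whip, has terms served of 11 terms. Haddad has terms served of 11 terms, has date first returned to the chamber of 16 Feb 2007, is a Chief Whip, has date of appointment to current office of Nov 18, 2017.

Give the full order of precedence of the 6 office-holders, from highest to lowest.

By parliamentary office: Moreau and Drummond (Deputy Speaker); then Dimitriou, Haddad and Reyes (Chief Whip); then Quinn (Member).
Moreau and Drummond both have terms served 9 terms, so the next rule applies.
Moreau and Drummond both have date first returned to the chamber 9 Aug 2004, so the next rule applies.
Among Moreau and Drummond, by date of appointment to current office (earlier first): Moreau (Dec 26, 2006) before Drummond (Nov 3, 2010).
Dimitriou, Haddad and Reyes all have terms served 11 terms, so the next rule applies.
Among Dimitriou, Haddad and Reyes, by date first returned to the chamber (earlier first): Dimitriou (21 Apr 2006) before Haddad and Reyes (16 Feb 2007).
Among Haddad and Reyes, by date of appointment to current office (earlier first): Haddad (Nov 18, 2017) before Reyes (Jul 15, 2019).
Full order: Moreau, Drummond, Dimitriou, Haddad, Reyes, Quinn.

Moreau, Drummond, Dimitriou, Haddad, Reyes, Quinn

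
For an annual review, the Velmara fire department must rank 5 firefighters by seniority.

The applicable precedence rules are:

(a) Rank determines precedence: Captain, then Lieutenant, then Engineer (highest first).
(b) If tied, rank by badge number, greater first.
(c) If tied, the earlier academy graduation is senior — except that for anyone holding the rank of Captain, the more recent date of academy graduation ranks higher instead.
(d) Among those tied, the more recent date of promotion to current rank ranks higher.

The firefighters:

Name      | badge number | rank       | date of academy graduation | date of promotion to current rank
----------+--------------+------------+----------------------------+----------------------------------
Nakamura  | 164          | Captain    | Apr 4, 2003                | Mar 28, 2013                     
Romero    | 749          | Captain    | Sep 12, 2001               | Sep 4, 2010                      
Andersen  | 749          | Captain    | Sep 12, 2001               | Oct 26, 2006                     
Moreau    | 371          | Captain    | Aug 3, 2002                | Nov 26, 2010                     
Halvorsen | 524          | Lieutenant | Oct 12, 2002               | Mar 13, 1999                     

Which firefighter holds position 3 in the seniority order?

By rank: Romero, Andersen, Moreau and Nakamura (Captain); then Halvorsen (Lieutenant).
Among Romero, Andersen, Moreau and Nakamura, by badge number (higher first): Romero and Andersen (749) before Moreau (371) before Nakamura (164).
Romero and Andersen both have date of academy graduation Sep 12, 2001, so the next rule applies.
Among Romero and Andersen, by date of promotion to current rank (later first): Romero (Sep 4, 2010) before Andersen (Oct 26, 2006).
Order: Romero, Andersen, Moreau, Nakamura, Halvorsen.

Moreau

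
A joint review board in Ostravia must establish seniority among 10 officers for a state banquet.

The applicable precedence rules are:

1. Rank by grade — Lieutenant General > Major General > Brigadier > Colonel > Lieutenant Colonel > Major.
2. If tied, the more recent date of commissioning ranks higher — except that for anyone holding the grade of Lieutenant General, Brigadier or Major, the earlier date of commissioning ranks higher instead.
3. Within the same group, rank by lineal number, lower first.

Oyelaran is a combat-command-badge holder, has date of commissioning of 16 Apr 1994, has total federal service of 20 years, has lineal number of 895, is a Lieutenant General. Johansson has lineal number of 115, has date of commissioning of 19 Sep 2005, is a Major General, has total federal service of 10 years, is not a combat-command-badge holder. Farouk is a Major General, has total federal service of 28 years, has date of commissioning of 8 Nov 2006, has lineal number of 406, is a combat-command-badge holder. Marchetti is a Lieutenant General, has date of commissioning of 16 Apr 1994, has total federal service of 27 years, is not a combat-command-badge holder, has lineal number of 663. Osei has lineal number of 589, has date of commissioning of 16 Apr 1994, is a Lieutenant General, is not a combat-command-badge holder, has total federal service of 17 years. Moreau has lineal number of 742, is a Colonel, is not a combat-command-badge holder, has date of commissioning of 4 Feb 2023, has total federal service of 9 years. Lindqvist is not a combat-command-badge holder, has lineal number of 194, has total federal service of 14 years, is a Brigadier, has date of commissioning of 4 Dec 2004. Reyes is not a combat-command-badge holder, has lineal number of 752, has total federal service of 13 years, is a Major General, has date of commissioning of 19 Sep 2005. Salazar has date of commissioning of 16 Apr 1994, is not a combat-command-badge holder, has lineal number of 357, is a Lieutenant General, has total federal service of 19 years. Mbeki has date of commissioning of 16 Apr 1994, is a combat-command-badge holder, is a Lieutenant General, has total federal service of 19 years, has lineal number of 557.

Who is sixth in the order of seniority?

By grade: Salazar, Mbeki, Osei, Marchetti and Oyelaran (Lieutenant General); then Farouk, Johansson and Reyes (Major General); then Lindqvist (Brigadier); then Moreau (Colonel).
Salazar, Mbeki, Osei, Marchetti and Oyelaran all have date of commissioning 16 Apr 1994, so the next rule applies.
Among Salazar, Mbeki, Osei, Marchetti and Oyelaran, by lineal number (lower first): Salazar (357) before Mbeki (557) before Osei (589) before Marchetti (663) before Oyelaran (895).
Among Farouk, Johansson and Reyes, by date of commissioning (later first): Farouk (8 Nov 2006) before Johansson and Reyes (19 Sep 2005).
Among Johansson and Reyes, by lineal number (lower first): Johansson (115) before Reyes (752).
Order: Salazar, Mbeki, Osei, Marchetti, Oyelaran, Farouk, Johansson, Reyes, Lindqvist, Moreau.

Farouk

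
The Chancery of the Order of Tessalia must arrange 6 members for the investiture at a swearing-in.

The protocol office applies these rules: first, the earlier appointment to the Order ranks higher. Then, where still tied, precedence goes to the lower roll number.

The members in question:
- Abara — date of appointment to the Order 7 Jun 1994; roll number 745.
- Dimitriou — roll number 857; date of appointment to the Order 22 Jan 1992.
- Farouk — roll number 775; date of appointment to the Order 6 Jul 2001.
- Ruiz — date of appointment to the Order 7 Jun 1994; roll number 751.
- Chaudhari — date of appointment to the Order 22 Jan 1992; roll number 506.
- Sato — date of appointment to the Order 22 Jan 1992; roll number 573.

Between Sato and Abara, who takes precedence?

By date of appointment to the Order (earlier first): Chaudhari, Sato and Dimitriou (each 22 Jan 1992); then Abara and Ruiz (both 7 Jun 1994); then Farouk (6 Jul 2001).
Among Chaudhari, Sato and Dimitriou, by roll number (lower first): Chaudhari (506) before Sato (573) before Dimitriou (857).
Among Abara and Ruiz, by roll number (lower first): Abara (745) before Ruiz (751).
So Sato takes precedence.

Sato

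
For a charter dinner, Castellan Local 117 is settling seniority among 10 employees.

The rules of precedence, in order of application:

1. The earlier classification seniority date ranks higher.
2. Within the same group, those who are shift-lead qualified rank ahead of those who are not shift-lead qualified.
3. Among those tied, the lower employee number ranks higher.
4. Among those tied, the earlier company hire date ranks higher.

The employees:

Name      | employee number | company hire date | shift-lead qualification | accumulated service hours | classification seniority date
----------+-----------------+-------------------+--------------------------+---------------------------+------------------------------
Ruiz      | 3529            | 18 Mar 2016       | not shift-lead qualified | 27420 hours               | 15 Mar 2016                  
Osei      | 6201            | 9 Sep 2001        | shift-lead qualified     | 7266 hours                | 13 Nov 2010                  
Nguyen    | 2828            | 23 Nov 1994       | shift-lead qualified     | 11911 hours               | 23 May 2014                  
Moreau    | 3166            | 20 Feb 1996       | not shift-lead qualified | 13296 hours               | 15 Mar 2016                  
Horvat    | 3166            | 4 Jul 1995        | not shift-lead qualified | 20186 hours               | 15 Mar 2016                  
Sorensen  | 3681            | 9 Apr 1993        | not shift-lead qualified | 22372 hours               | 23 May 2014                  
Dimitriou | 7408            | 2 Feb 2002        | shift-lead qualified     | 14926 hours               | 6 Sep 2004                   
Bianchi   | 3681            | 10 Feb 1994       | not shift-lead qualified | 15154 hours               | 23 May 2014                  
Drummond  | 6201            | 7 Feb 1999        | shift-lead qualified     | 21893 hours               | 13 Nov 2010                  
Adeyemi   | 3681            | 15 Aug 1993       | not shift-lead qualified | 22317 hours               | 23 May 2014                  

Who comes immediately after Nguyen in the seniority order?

By classification seniority date (earlier first): Dimitriou (6 Sep 2004); then Drummond and Osei (both 13 Nov 2010); then Nguyen, Sorensen, Adeyemi and Bianchi (each 23 May 2014); then Horvat, Moreau and Ruiz (each 15 Mar 2016).
Drummond and Osei are each shift-lead qualified, so the next rule applies.
Drummond and Osei both have employee number 6201, so the next rule applies.
Among Drummond and Osei, by company hire date (earlier first): Drummond (7 Feb 1999) before Osei (9 Sep 2001).
Among Nguyen, Sorensen, Adeyemi and Bianchi, shift-lead qualified before not shift-lead qualified: Nguyen (shift-lead qualified) before Sorensen, Adeyemi and Bianchi (not shift-lead qualified).
Sorensen, Adeyemi and Bianchi all have employee number 3681, so the next rule applies.
Among Sorensen, Adeyemi and Bianchi, by company hire date (earlier first): Sorensen (9 Apr 1993) before Adeyemi (15 Aug 1993) before Bianchi (10 Feb 1994).
Horvat, Moreau and Ruiz are each not shift-lead qualified, so the next rule applies.
Among Horvat, Moreau and Ruiz, by employee number (lower first): Horvat and Moreau (3166) before Ruiz (3529).
Among Horvat and Moreau, by company hire date (earlier first): Horvat (4 Jul 1995) before Moreau (20 Feb 1996).
Order: Dimitriou, Drummond, Osei, Nguyen, Sorensen, Adeyemi, Bianchi, Horvat, Moreau, Ruiz.

Sorensen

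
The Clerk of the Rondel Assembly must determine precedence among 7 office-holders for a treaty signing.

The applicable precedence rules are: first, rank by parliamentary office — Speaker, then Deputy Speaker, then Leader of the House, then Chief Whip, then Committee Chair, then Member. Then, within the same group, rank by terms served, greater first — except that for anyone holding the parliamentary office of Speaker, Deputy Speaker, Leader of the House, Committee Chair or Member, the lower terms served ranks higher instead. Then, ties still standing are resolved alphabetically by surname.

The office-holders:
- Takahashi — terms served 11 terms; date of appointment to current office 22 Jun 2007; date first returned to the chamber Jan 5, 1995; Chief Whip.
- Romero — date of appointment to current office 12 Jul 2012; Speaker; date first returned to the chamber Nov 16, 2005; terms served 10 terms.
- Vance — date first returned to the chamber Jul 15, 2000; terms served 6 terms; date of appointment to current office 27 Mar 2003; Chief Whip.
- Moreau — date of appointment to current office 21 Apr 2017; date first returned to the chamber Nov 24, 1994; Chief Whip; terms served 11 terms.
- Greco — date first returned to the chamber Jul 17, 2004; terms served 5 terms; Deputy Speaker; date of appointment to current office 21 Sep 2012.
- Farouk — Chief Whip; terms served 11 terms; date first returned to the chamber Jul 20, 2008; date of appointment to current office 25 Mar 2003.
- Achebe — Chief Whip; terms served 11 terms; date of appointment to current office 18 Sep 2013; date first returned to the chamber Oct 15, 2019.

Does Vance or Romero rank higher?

By parliamentary office: Romero (Speaker); then Greco (Deputy Speaker); then Achebe, Farouk, Moreau, Takahashi and Vance (Chief Whip).
Among Achebe, Farouk, Moreau, Takahashi and Vance, by terms served (higher first): Achebe, Farouk, Moreau and Takahashi (11 terms) before Vance (6 terms).
Among Achebe, Farouk, Moreau and Takahashi, alphabetically by surname: Achebe before Farouk before Moreau before Takahashi.
So Romero takes precedence.

Romero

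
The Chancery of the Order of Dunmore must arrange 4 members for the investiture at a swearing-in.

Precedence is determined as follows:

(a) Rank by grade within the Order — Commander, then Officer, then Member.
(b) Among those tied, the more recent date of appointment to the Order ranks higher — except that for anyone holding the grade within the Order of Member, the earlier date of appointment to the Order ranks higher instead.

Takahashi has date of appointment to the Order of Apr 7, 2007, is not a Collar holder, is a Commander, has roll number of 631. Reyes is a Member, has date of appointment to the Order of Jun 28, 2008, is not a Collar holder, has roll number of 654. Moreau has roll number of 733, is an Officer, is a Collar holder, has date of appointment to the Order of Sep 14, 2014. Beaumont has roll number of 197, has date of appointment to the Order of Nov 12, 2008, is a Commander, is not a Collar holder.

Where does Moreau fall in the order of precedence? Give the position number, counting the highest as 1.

By grade within the Order: Beaumont and Takahashi (Commander); then Moreau (Officer); then Reyes (Member).
Among Beaumont and Takahashi, by date of appointment to the Order (later first): Beaumont (Nov 12, 2008) before Takahashi (Apr 7, 2007).
Order: Beaumont, Takahashi, Moreau, Reyes. So position 3.

3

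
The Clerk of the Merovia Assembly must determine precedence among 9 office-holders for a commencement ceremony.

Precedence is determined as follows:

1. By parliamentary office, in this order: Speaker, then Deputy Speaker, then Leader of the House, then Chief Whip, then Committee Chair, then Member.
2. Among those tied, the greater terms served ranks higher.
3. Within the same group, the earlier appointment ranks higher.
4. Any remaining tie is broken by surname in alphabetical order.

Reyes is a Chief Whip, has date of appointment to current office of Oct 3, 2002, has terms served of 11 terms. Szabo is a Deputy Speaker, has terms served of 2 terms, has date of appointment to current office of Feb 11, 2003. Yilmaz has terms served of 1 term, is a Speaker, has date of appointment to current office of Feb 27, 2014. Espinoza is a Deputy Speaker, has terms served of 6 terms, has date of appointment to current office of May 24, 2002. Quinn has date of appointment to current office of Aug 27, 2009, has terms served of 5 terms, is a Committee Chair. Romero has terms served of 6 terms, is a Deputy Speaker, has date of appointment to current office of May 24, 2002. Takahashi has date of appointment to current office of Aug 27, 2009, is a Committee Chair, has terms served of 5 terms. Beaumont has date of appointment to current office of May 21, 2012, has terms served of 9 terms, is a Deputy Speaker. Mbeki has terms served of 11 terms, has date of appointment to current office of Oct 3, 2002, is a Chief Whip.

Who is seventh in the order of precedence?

Reyes

By parliamentary office: Yilmaz (Speaker); then Beaumont, Espinoza, Romero and Szabo (Deputy Speaker); then Mbeki and Reyes (Chief Whip); then Quinn and Takahashi (Committee Chair).
Among Beaumont, Espinoza, Romero and Szabo, by terms served (higher first): Beaumont (9 terms) before Espinoza and Romero (6 terms) before Szabo (2 terms).
Espinoza and Romero both have date of appointment to current office May 24, 2002, so the next rule applies.
Among Espinoza and Romero, alphabetically by surname: Espinoza before Romero.
Mbeki and Reyes both have terms served 11 terms, so the next rule applies.
Mbeki and Reyes both have date of appointment to current office Oct 3, 2002, so the next rule applies.
Among Mbeki and Reyes, alphabetically by surname: Mbeki before Reyes.
Quinn and Takahashi both have terms served 5 terms, so the next rule applies.
Quinn and Takahashi both have date of appointment to current office Aug 27, 2009, so the next rule applies.
Among Quinn and Takahashi, alphabetically by surname: Quinn before Takahashi.
Order: Yilmaz, Beaumont, Espinoza, Romero, Szabo, Mbeki, Reyes, Quinn, Takahashi.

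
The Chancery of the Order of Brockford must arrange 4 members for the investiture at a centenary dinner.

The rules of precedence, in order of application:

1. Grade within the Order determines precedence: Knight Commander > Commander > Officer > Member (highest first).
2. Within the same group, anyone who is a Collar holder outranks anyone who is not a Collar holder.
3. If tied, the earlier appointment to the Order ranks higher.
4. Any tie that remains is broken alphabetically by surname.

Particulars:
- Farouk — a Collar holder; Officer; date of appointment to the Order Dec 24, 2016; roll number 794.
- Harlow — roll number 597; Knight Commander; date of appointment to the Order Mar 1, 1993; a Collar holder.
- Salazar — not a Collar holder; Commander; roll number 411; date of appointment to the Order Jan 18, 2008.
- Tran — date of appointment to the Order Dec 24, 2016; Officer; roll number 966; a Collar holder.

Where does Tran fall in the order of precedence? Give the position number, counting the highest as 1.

By grade within the Order: Harlow (Knight Commander); then Salazar (Commander); then Farouk and Tran (Officer).
Farouk and Tran are each a Collar holder, so the next rule applies.
Farouk and Tran both have date of appointment to the Order Dec 24, 2016, so the next rule applies.
Among Farouk and Tran, alphabetically by surname: Farouk before Tran.
Order: Harlow, Salazar, Farouk, Tran. So position 4.

4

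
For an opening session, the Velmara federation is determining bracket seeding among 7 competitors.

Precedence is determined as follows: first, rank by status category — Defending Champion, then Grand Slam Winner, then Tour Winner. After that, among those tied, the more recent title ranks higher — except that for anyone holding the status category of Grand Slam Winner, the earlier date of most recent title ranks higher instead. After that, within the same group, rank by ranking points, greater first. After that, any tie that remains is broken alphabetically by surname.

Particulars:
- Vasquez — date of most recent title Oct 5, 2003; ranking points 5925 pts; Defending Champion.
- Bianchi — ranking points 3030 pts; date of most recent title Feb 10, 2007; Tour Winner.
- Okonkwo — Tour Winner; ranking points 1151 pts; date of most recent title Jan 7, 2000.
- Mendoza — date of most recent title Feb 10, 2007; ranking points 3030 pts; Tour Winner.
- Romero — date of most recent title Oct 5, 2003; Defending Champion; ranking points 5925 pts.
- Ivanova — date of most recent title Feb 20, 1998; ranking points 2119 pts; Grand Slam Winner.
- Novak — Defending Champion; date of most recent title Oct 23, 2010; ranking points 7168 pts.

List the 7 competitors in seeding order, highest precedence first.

By status category: Novak, Romero and Vasquez (Defending Champion); then Ivanova (Grand Slam Winner); then Bianchi, Mendoza and Okonkwo (Tour Winner).
Among Novak, Romero and Vasquez, by date of most recent title (later first): Novak (Oct 23, 2010) before Romero and Vasquez (Oct 5, 2003).
Romero and Vasquez both have ranking points 5925 pts, so the next rule applies.
Among Romero and Vasquez, alphabetically by surname: Romero before Vasquez.
Among Bianchi, Mendoza and Okonkwo, by date of most recent title (later first): Bianchi and Mendoza (Feb 10, 2007) before Okonkwo (Jan 7, 2000).
Bianchi and Mendoza both have ranking points 3030 pts, so the next rule applies.
Among Bianchi and Mendoza, alphabetically by surname: Bianchi before Mendoza.
Full order: Novak, Romero, Vasquez, Ivanova, Bianchi, Mendoza, Okonkwo.

Novak, Romero, Vasquez, Ivanova, Bianchi, Mendoza, Okonkwo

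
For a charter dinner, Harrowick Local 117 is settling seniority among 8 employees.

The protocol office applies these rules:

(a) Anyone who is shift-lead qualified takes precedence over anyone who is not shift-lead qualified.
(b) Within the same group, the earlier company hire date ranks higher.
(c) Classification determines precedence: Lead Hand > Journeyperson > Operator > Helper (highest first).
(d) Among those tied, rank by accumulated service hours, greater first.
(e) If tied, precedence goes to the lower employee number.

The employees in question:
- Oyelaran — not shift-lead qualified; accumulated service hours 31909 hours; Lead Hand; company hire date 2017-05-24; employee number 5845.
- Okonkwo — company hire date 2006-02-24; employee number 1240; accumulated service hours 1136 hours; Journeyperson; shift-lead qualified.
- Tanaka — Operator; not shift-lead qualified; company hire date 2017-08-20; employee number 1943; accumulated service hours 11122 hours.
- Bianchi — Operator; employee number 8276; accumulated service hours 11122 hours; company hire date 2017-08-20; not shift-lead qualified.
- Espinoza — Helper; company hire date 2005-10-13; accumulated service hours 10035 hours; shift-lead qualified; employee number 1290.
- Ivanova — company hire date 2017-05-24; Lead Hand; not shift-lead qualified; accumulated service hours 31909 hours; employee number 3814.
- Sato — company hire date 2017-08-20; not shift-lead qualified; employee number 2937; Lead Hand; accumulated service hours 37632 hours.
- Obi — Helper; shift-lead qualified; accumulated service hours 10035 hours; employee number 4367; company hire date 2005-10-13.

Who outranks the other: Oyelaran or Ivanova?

Ivanova

By the first rule: Espinoza, Obi and Okonkwo (each shift-lead qualified); then Ivanova, Oyelaran, Sato, Tanaka and Bianchi (each not shift-lead qualified).
Among Espinoza, Obi and Okonkwo, by company hire date (earlier first): Espinoza and Obi (2005-10-13) before Okonkwo (2006-02-24).
Espinoza and Obi are each Helper, so the next rule applies.
Espinoza and Obi both have accumulated service hours 10035 hours, so the next rule applies.
Among Espinoza and Obi, by employee number (lower first): Espinoza (1290) before Obi (4367).
Among Ivanova, Oyelaran, Sato, Tanaka and Bianchi, by company hire date (earlier first): Ivanova and Oyelaran (2017-05-24) before Sato, Tanaka and Bianchi (2017-08-20).
Ivanova and Oyelaran are each Lead Hand, so the next rule applies.
Ivanova and Oyelaran both have accumulated service hours 31909 hours, so the next rule applies.
Among Ivanova and Oyelaran, by employee number (lower first): Ivanova (3814) before Oyelaran (5845).
Among Sato, Tanaka and Bianchi, by classification: Sato (Lead Hand) before Tanaka and Bianchi (Operator).
Tanaka and Bianchi both have accumulated service hours 11122 hours, so the next rule applies.
Among Tanaka and Bianchi, by employee number (lower first): Tanaka (1943) before Bianchi (8276).
So Ivanova takes precedence.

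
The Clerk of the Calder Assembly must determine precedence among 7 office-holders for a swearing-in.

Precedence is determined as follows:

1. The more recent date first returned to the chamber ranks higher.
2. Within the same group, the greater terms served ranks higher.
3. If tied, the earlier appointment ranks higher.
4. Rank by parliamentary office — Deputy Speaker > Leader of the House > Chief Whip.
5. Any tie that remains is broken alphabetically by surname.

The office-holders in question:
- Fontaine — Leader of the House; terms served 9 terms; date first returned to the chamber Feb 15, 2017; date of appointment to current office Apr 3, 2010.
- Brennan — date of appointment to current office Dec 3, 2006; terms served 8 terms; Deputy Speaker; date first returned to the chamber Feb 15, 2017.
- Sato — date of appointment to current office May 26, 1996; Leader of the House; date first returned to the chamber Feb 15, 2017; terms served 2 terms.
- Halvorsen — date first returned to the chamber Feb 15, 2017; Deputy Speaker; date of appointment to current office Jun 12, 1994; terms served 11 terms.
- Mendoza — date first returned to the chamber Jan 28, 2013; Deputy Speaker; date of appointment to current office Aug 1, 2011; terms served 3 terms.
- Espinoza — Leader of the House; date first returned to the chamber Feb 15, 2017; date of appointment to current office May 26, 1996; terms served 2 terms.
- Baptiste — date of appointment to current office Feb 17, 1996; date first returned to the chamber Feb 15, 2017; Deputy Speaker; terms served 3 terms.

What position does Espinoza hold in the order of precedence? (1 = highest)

5

By date first returned to the chamber (later first): Halvorsen, Fontaine, Brennan, Baptiste, Espinoza and Sato (each Feb 15, 2017); then Mendoza (Jan 28, 2013).
Among Halvorsen, Fontaine, Brennan, Baptiste, Espinoza and Sato, by terms served (higher first): Halvorsen (11 terms) before Fontaine (9 terms) before Brennan (8 terms) before Baptiste (3 terms) before Espinoza and Sato (2 terms).
Espinoza and Sato both have date of appointment to current office May 26, 1996, so the next rule applies.
Espinoza and Sato are each Leader of the House, so the next rule applies.
Among Espinoza and Sato, alphabetically by surname: Espinoza before Sato.
Order: Halvorsen, Fontaine, Brennan, Baptiste, Espinoza, Sato, Mendoza. So position 5.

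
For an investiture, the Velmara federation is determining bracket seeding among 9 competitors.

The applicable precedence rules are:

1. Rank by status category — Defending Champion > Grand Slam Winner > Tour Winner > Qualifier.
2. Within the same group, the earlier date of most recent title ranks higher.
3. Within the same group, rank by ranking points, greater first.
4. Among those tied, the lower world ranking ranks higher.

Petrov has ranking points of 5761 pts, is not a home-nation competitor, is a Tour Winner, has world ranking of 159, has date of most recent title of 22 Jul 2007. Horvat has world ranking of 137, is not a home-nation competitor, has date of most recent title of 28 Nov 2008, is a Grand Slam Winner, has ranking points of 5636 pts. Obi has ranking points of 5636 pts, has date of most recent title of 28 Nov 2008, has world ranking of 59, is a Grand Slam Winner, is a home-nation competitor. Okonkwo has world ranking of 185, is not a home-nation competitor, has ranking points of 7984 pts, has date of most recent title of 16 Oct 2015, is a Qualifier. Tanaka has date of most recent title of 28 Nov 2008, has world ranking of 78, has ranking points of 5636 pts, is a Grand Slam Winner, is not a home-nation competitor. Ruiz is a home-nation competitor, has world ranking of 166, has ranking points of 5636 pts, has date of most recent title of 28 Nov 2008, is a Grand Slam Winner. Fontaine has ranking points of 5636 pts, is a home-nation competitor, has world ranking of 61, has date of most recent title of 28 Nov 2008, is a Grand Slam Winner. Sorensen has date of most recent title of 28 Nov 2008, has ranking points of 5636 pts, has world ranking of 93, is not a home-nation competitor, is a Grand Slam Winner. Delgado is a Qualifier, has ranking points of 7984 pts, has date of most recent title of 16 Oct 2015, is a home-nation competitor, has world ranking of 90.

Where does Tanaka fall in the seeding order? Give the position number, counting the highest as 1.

3

By status category: Obi, Fontaine, Tanaka, Sorensen, Horvat and Ruiz (Grand Slam Winner); then Petrov (Tour Winner); then Delgado and Okonkwo (Qualifier).
Obi, Fontaine, Tanaka, Sorensen, Horvat and Ruiz all have date of most recent title 28 Nov 2008, so the next rule applies.
Obi, Fontaine, Tanaka, Sorensen, Horvat and Ruiz all have ranking points 5636 pts, so the next rule applies.
Among Obi, Fontaine, Tanaka, Sorensen, Horvat and Ruiz, by world ranking (lower first): Obi (59) before Fontaine (61) before Tanaka (78) before Sorensen (93) before Horvat (137) before Ruiz (166).
Delgado and Okonkwo both have date of most recent title 16 Oct 2015, so the next rule applies.
Delgado and Okonkwo both have ranking points 7984 pts, so the next rule applies.
Among Delgado and Okonkwo, by world ranking (lower first): Delgado (90) before Okonkwo (185).
Order: Obi, Fontaine, Tanaka, Sorensen, Horvat, Ruiz, Petrov, Delgado, Okonkwo. So position 3.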